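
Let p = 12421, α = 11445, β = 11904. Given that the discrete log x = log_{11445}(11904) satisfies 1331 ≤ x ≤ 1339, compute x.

1334

Compute 11445^1331 mod 12421 = 12245, then multiply by 11445 repeatedly:
  11445^1331=12245  11445^1332=10303  11445^1333=5282  11445^1334=11904
Found 11904 at exponent 1334.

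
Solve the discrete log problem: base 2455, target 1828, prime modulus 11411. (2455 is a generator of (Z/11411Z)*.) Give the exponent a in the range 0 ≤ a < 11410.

4808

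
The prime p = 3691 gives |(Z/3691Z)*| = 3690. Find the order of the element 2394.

410

The order of 2394 must divide p − 1 = 3690 = 2 · 3^2 · 5 · 41.
Divisors: 1, 2, 3, 5, 6, 9, 10, 15, 18, 30, 41, 45, 82, 90, 123, 205, 246, 369, 410, 615, 738, 1230, 1845, 3690.
Check each in increasing order: 2394^1 ≡ 2394;  2394^2 ≡ 2804;  2394^3 ≡ 2538;  2394^5 ≡ 304;  2394^6 ≡ 649;  2394^9 ≡ 976;  2394^10 ≡ 141;  2394^15 ≡ 2263;  2394^18 ≡ 298;  2394^30 ≡ 1752;  2394^41 ≡ 442;  2394^45 ≡ 642;  2394^82 ≡ 3432;  2394^90 ≡ 2463;  2394^123 ≡ 3634;  2394^205 ≡ 3690;  2394^246 ≡ 3249;  2394^369 ≡ 3048;  2394^410 ≡ 1.
Smallest exponent giving 1 is 410.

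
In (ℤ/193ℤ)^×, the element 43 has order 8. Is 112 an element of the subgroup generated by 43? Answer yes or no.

yes

⟨43⟩ has order 8; its elements mod 193 are {1, 9, 43, 81, 112, 150, 184, 192}.
112 is in this set.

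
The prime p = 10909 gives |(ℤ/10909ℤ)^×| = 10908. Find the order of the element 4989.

2727

The order of 4989 must divide p − 1 = 10908 = 2^2 · 3^3 · 101.
Divisors: 1, 2, 3, 4, 6, 9, 12, 18, 27, 36, 54, 101, 108, 202, 303, 404, 606, 909, 1212, 1818, 2727, 3636, 5454, 10908.
Check each in increasing order: 4989^1 ≡ 4989;  4989^2 ≡ 6692;  4989^3 ≡ 4848;  4989^4 ≡ 1419;  4989^6 ≡ 5118;  4989^9 ≡ 4998;  4989^12 ≡ 1415;  4989^18 ≡ 9303;  4989^27 ≡ 2236;  4989^36 ≡ 4712;  4989^54 ≡ 3374;  4989^101 ≡ 7965;  4989^108 ≡ 5789;  4989^202 ≡ 5390;  4989^303 ≡ 4435;  4989^404 ≡ 1433;  4989^606 ≡ 298;  4989^909 ≡ 1641;  4989^1212 ≡ 1532;  4989^1818 ≡ 9267;  4989^2727 ≡ 1.
Smallest exponent giving 1 is 2727.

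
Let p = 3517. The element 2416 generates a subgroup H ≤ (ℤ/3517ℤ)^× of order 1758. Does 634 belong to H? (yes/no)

yes

634 ∈ ⟨2416⟩ iff 634^1758 ≡ 1 (mod 3517), since |⟨2416⟩| = 1758.
634^1758 mod 3517 = 1.
Since 1 = 1, 634 lies in the subgroup.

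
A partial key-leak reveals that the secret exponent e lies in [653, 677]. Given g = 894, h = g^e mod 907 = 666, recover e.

658

Compute 894^653 mod 907 = 872, then multiply by 894 repeatedly:
  894^653=872  894^654=455  894^655=434  894^656=707  894^657=786
  894^658=666
Found 666 at exponent 658.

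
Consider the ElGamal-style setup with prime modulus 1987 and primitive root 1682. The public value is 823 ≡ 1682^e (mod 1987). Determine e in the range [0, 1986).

Baby-step giant-step with m = ceil(sqrt(1986)) = 45.
Baby table (1682^j mod 1987 for j=0..44):
  0:1  1:1682  2:1623  3:1735  4:1354  5:326  6:1907  7:556
  8:1302  9:290  10:965  11:1738  12:439  13:1221  14:1151  15:644
  16:293  17:50  18:646  19:1670  20:1309  21:142  22:404  23:1961
  24:1969  25:1516  26:591  27:562  28:1459  29:93  30:1440  31:1914
  32:408  33:741  34:513  35:508  36:46  37:1866  38:1139  39:330
  40:687  41:1087  42:294  43:1732  44:282
Giant step factor: 1682^(-45) ≡ 220 (mod 1987).
Scan 823·220^i mod 1987 for i = 0, 1, …:
  i=0: 823   i=1: 243   i=2: 1798   i=3: 147
  i=4: 548   i=5: 1340   i=6: 724   i=7: 320
  i=8: 855   i=9: 1322     …   i=40: 1050
  i=41: 508
Match at i=41, j=35: e = 41·45 + 35 = 1880.

1880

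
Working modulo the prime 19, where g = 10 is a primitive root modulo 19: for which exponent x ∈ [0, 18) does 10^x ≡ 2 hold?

Successive powers of 10 modulo 19:
  10^0=1  10^1=10  10^2=5  10^3=12  10^4=6  10^5=3
  10^6=11  10^7=15  10^8=17  10^9=18  10^10=9  10^11=14
  10^12=7  10^13=13  10^14=16  10^15=8  10^16=4  10^17=2
So 10^17 ≡ 2 (mod 19), giving x = 17.

17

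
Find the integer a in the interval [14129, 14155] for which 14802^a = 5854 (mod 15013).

14150

Compute 14802^14129 mod 15013 = 7375, then multiply by 14802 repeatedly:
  14802^14129=7375  14802^14130=5227  14802^14131=8065  14802^14132=9767  14802^14133=10957
  14802^14134=75  14802^14135=14201  14802^14136=6189  14802^14137=252  14802^14138=6880
  14802^14139=4581  14802^14140=9254  14802^14141=14109  14802^14142=10588  14802^14143=2869
  14802^14144=10174  14802^14145=145  14802^14146=14444  14802^14147=14968  14802^14148=9495
  14802^14149=8297  14802^14150=5854
Found 5854 at exponent 14150.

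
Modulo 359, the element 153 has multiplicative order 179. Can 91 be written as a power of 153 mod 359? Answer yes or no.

91 ∈ ⟨153⟩ iff 91^179 ≡ 1 (mod 359), since |⟨153⟩| = 179.
91^179 mod 359 = 1.
Since 1 = 1, 91 lies in the subgroup.

yes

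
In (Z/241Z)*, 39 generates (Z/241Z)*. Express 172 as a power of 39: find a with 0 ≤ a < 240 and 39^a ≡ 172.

Successive powers of 39 modulo 241:
  39^0=1  39^1=39  39^2=75  39^3=33  39^4=82  39^5=65
  39^6=125  39^7=55  39^8=217  39^9=28  39^10=128  39^11=172
So 39^11 ≡ 172 (mod 241), giving a = 11.

11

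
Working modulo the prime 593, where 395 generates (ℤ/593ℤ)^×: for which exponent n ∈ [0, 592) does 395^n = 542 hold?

Baby-step giant-step with m = ceil(sqrt(592)) = 25.
Baby table (395^j mod 593 for j=0..24):
  0:1  1:395  2:66  3:571  4:205  5:327  6:484  7:234
  8:515  9:26  10:189  11:530  12:21  13:586  14:200  15:131
  16:154  17:344  18:83  19:170  20:141  21:546  22:411  23:456
  24:441
Giant step factor: 395^(-25) ≡ 238 (mod 593).
Scan 542·238^i mod 593 for i = 0, 1, …:
  i=0: 542   i=1: 315   i=2: 252   i=3: 83
Match at i=3, j=18: n = 3·25 + 18 = 93.

93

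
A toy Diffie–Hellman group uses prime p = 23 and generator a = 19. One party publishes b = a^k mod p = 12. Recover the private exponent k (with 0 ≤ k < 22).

16

Successive powers of 19 modulo 23:
  19^0=1  19^1=19  19^2=16  19^3=5  19^4=3  19^5=11
  19^6=2  19^7=15  19^8=9  19^9=10  19^10=6  19^11=22
  19^12=4  19^13=7  19^14=18  19^15=20  19^16=12
So 19^16 ≡ 12 (mod 23), giving k = 16.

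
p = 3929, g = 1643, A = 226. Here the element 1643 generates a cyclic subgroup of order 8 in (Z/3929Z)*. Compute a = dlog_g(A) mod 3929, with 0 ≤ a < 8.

2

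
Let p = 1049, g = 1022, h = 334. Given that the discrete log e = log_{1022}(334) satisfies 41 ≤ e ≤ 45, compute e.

44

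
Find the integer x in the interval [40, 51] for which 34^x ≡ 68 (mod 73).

Compute 34^40 mod 73 = 2, then multiply by 34 repeatedly:
  34^40=2  34^41=68
Found 68 at exponent 41.

41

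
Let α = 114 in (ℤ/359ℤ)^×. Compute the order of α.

358

The order of 114 must divide p − 1 = 358 = 2 · 179.
Divisors: 1, 2, 179, 358.
Check each in increasing order: 114^1 ≡ 114;  114^2 ≡ 72;  114^179 ≡ 358;  114^358 ≡ 1.
Smallest exponent giving 1 is 358.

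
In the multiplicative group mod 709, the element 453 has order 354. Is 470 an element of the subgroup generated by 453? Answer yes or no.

no

470 ∈ ⟨453⟩ iff 470^354 ≡ 1 (mod 709), since |⟨453⟩| = 354.
470^354 mod 709 = 708.
Since 708 ≠ 1, 470 does not lie in the subgroup.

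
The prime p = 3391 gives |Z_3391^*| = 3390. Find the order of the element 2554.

The order of 2554 must divide p − 1 = 3390 = 2 · 3 · 5 · 113.
Divisors: 1, 2, 3, 5, 6, 10, 15, 30, 113, 226, 339, 565, 678, 1130, 1695, 3390.
Check each in increasing order: 2554^1 ≡ 2554;  2554^2 ≡ 2023;  2554^3 ≡ 2249;  2554^5 ≡ 2396;  2554^6 ≡ 2020;  2554^10 ≡ 3244;  2554^15 ≡ 452;  2554^30 ≡ 844;  2554^113 ≡ 555;  2554^226 ≡ 2835;  2554^339 ≡ 1.
Smallest exponent giving 1 is 339.

339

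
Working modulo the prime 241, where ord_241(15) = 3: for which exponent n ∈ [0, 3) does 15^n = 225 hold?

2

Successive powers of 15 modulo 241:
  15^0=1  15^1=15  15^2=225
So 15^2 ≡ 225 (mod 241), giving n = 2.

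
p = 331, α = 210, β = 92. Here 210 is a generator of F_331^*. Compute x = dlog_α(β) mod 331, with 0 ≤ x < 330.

123

Baby-step giant-step with m = ceil(sqrt(330)) = 19.
Baby table (210^j mod 331 for j=0..18):
  0:1  1:210  2:77  3:282  4:302  5:199  6:84  7:97
  8:179  9:187  10:212  11:166  12:105  13:204  14:141  15:151
  16:265  17:42  18:214
Giant step factor: 210^(-19) ≡ 135 (mod 331).
Scan 92·135^i mod 331 for i = 0, 1, …:
  i=0: 92   i=1: 173   i=2: 185   i=3: 150
  i=4: 59   i=5: 21   i=6: 187
Match at i=6, j=9: x = 6·19 + 9 = 123.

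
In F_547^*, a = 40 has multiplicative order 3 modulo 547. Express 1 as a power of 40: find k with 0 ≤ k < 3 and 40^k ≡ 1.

Successive powers of 40 modulo 547:
  40^0=1
So 40^0 ≡ 1 (mod 547), giving k = 0.

0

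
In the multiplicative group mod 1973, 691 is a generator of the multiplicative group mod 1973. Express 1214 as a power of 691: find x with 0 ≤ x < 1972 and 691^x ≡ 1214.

417

Baby-step giant-step with m = ceil(sqrt(1972)) = 45.
Baby table (691^j mod 1973 for j=0..44):
  0:1  1:691  2:15  3:500  4:225  5:1581  6:1402  7:39
  8:1300  9:585  10:1743  11:883  12:496  13:1407  14:1521  15:1375
  16:1112  17:895  18:896  19:1587  20:1602  21:129  22:354  23:1935
  24:1364  25:1403  26:730  27:1315  28:1085  29:1968  30:491  31:1898
  32:1446  33:848  34:1960  35:882  36:1778  37:1392  38:1021  39:1150
  40:1504  41:1466  42:857  43:287  44:1017
Giant step factor: 691^(-45) ≡ 1319 (mod 1973).
Scan 1214·1319^i mod 1973 for i = 0, 1, …:
  i=0: 1214   i=1: 1163   i=2: 976   i=3: 948
  i=4: 1503   i=5: 1565   i=6: 477   i=7: 1749
  i=8: 494   i=9: 496
Match at i=9, j=12: x = 9·45 + 12 = 417.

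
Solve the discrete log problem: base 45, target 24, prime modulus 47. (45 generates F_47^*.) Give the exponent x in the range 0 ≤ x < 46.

22

Successive powers of 45 modulo 47:
  45^0=1  45^1=45  45^2=4  45^3=39  45^4=16  45^5=15
  45^6=17  45^7=13  45^8=21  45^9=5  45^10=37  45^11=20
  45^12=7  45^13=33  45^14=28  45^15=38  45^16=18  45^17=11
  45^18=25  45^19=44  45^20=6  45^21=35  45^22=24
So 45^22 ≡ 24 (mod 47), giving x = 22.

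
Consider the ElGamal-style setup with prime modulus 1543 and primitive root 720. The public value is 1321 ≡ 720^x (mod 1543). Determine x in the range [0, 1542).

Baby-step giant-step with m = ceil(sqrt(1542)) = 40.
Baby table (720^j mod 1543 for j=0..39):
  0:1  1:720  2:1495  3:929  4:761  5:155  6:504  7:275
  8:496  9:687  10:880  11:970  12:964  13:1273  14:18  15:616
  16:679  17:1292  18:1354  19:1247  20:1357  21:321  22:1213  23:22
  24:410  25:487  26:379  27:1312  28:324  29:287  30:1421  31:111
  32:1227  33:844  34:1281  35:1149  36:232  37:396  38:1208  39:1051
Giant step factor: 720^(-40) ≡ 1289 (mod 1543).
Scan 1321·1289^i mod 1543 for i = 0, 1, …:
  i=0: 1321   i=1: 840   i=2: 1117   i=3: 194
  i=4: 100   i=5: 831   i=6: 317   i=7: 1261
  i=8: 650   i=9: 1
Match at i=9, j=0: x = 9·40 + 0 = 360.

360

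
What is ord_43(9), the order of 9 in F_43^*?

21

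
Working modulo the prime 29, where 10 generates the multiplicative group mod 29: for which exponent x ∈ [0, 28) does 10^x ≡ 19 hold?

Successive powers of 10 modulo 29:
  10^0=1  10^1=10  10^2=13  10^3=14  10^4=24  10^5=8
  10^6=22  10^7=17  10^8=25  10^9=18  10^10=6  10^11=2
  10^12=20  10^13=26  10^14=28  10^15=19
So 10^15 ≡ 19 (mod 29), giving x = 15.

15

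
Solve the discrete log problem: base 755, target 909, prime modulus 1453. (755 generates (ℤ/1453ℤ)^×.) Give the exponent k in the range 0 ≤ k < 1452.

669

Baby-step giant-step with m = ceil(sqrt(1452)) = 39.
Baby table (755^j mod 1453 for j=0..38):
  0:1  1:755  2:449  3:446  4:1087  5:1193  6:1308  7:953
  8:280  9:715  10:762  11:1375  12:683  13:1303  14:84  15:941
  16:1391  17:1139  18:1222  19:1408  20:897  21:137  22:272  23:487
  24:76  25:713  26:705  27:477  28:1244  29:582  30:604  31:1231
  32:938  33:579  34:1245  35:1337  36:1053  37:224  38:572
Giant step factor: 755^(-39) ≡ 747 (mod 1453).
Scan 909·747^i mod 1453 for i = 0, 1, …:
  i=0: 909   i=1: 472   i=2: 958   i=3: 750
  i=4: 845   i=5: 613   i=6: 216   i=7: 69
  i=8: 688   i=9: 1027     …   i=16: 241
  i=17: 1308
Match at i=17, j=6: k = 17·39 + 6 = 669.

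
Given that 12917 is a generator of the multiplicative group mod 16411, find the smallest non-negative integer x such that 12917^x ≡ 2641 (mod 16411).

12581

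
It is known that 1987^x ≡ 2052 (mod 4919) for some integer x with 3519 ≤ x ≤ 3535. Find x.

3527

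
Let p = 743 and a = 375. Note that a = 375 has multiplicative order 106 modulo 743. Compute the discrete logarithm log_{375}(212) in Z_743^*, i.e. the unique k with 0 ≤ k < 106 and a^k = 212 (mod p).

Baby-step giant-step with m = ceil(sqrt(106)) = 11.
Baby table (375^j mod 743 for j=0..10):
  0:1  1:375  2:198  3:693  4:568  5:502  6:271  7:577
  8:162  9:567  10:127
Giant step factor: 375^(-11) ≡ 285 (mod 743).
Scan 212·285^i mod 743 for i = 0, 1, …:
  i=0: 212   i=1: 237   i=2: 675   i=3: 681
  i=4: 162
Match at i=4, j=8: k = 4·11 + 8 = 52.

52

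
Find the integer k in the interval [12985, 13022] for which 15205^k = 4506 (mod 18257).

Compute 15205^12985 mod 18257 = 2770, then multiply by 15205 repeatedly:
  15205^12985=2770  15205^12986=17208  15205^12987=6573  15205^12988=3647  15205^12989=6126
  15205^12990=16873  15205^12991=6601  15205^12992=9476  15205^12993=16593  15205^12994=3082
  15205^12995=14348  15205^12996=8447  15205^12997=16897  15205^12998=6381  15205^12999=5407
  15205^13000=2164  15205^13001=4506
Found 4506 at exponent 13001.

13001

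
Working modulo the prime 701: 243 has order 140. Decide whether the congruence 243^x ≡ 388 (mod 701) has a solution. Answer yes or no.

388 ∈ ⟨243⟩ iff 388^140 ≡ 1 (mod 701), since |⟨243⟩| = 140.
388^140 mod 701 = 464.
Since 464 ≠ 1, 388 does not lie in the subgroup.

no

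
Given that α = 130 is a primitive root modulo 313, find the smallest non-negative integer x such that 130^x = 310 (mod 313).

268

Baby-step giant-step with m = ceil(sqrt(312)) = 18.
Baby table (130^j mod 313 for j=0..17):
  0:1  1:130  2:311  3:53  4:4  5:207  6:305  7:212
  8:16  9:202  10:281  11:222  12:64  13:182  14:185  15:262
  16:256  17:102
Giant step factor: 130^(-18) ≡ 162 (mod 313).
Scan 310·162^i mod 313 for i = 0, 1, …:
  i=0: 310   i=1: 140   i=2: 144   i=3: 166
  i=4: 287   i=5: 170   i=6: 309   i=7: 291
  i=8: 192   i=9: 117     …   i=13: 75
  i=14: 256
Match at i=14, j=16: x = 14·18 + 16 = 268.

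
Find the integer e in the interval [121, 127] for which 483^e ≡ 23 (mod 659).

122

Compute 483^121 mod 659 = 408, then multiply by 483 repeatedly:
  483^121=408  483^122=23
Found 23 at exponent 122.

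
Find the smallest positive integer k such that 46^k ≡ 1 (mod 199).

The order of 46 must divide p − 1 = 198 = 2 · 3^2 · 11.
Divisors: 1, 2, 3, 6, 9, 11, 18, 22, 33, 66, 99, 198.
Check each in increasing order: 46^1 ≡ 46;  46^2 ≡ 126;  46^3 ≡ 25;  46^6 ≡ 28;  46^9 ≡ 103;  46^11 ≡ 43;  46^18 ≡ 62;  46^22 ≡ 58;  46^33 ≡ 106;  46^66 ≡ 92;  46^99 ≡ 1.
Smallest exponent giving 1 is 99.

99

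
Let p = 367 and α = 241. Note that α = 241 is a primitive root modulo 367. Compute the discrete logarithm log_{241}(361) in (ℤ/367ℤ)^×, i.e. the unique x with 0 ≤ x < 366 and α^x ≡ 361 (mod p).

Baby-step giant-step with m = ceil(sqrt(366)) = 20.
Baby table (241^j mod 367 for j=0..19):
  0:1  1:241  2:95  3:141  4:217  5:183  6:63  7:136
  8:113  9:75  10:92  11:152  12:299  13:127  14:146  15:321
  16:291  17:34  18:120  19:294
Giant step factor: 241^(-20) ≡ 16 (mod 367).
Scan 361·16^i mod 367 for i = 0, 1, …:
  i=0: 361   i=1: 271   i=2: 299
Match at i=2, j=12: x = 2·20 + 12 = 52.

52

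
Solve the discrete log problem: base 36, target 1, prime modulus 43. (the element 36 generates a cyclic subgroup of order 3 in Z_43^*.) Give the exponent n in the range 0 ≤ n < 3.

0

Successive powers of 36 modulo 43:
  36^0=1
So 36^0 ≡ 1 (mod 43), giving n = 0.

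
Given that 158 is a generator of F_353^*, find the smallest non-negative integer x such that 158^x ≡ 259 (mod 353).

194

Baby-step giant-step with m = ceil(sqrt(352)) = 19.
Baby table (158^j mod 353 for j=0..18):
  0:1  1:158  2:254  3:243  4:270  5:300  6:98  7:305
  8:182  9:163  10:338  11:101  12:73  13:238  14:186  15:89
  16:295  17:14  18:94
Giant step factor: 158^(-19) ≡ 258 (mod 353).
Scan 259·258^i mod 353 for i = 0, 1, …:
  i=0: 259   i=1: 105   i=2: 262   i=3: 173
  i=4: 156   i=5: 6   i=6: 136   i=7: 141
  i=8: 19   i=9: 313   i=10: 270
Match at i=10, j=4: x = 10·19 + 4 = 194.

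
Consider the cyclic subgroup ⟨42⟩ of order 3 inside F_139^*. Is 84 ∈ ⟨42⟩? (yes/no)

no

84 ∈ ⟨42⟩ iff 84^3 ≡ 1 (mod 139), since |⟨42⟩| = 3.
84^3 mod 139 = 8.
Since 8 ≠ 1, 84 does not lie in the subgroup.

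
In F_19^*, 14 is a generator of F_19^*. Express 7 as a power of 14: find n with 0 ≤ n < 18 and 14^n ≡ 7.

Successive powers of 14 modulo 19:
  14^0=1  14^1=14  14^2=6  14^3=8  14^4=17  14^5=10
  14^6=7
So 14^6 ≡ 7 (mod 19), giving n = 6.

6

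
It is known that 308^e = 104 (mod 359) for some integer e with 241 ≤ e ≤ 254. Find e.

245

Compute 308^241 mod 359 = 349, then multiply by 308 repeatedly:
  308^241=349  308^242=151  308^243=197  308^244=5  308^245=104
Found 104 at exponent 245.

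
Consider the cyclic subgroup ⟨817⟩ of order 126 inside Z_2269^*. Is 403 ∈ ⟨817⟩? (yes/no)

yes

403 ∈ ⟨817⟩ iff 403^126 ≡ 1 (mod 2269), since |⟨817⟩| = 126.
403^126 mod 2269 = 1.
Since 1 = 1, 403 lies in the subgroup.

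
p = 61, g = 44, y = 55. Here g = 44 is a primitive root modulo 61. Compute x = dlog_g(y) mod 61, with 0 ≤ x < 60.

Baby-step giant-step with m = ceil(sqrt(60)) = 8.
Baby table (44^j mod 61 for j=0..7):
  0:1  1:44  2:45  3:28  4:12  5:40  6:52  7:31
Giant step factor: 44^(-8) ≡ 25 (mod 61).
Scan 55·25^i mod 61 for i = 0, 1, …:
  i=0: 55   i=1: 33   i=2: 32   i=3: 7
  i=4: 53   i=5: 44
Match at i=5, j=1: x = 5·8 + 1 = 41.

41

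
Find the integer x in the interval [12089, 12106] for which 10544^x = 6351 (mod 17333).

12093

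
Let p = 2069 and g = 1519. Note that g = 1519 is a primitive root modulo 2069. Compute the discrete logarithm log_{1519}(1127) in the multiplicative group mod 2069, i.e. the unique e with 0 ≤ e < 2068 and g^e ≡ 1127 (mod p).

1933

Baby-step giant-step with m = ceil(sqrt(2068)) = 46.
Baby table (1519^j mod 2069 for j=0..45):
  0:1  1:1519  2:426  3:1566  4:1473  5:898  6:591  7:1852
  8:1417  9:663  10:1563  11:1054  12:1689  13:31  14:1571  15:792
  16:959  17:145  18:941  19:1769  20:1549  21:478  22:1932  23:866
  24:1639  25:634  26:961  27:1114  28:1793  29:763  30:357  31:205
  32:1045  33:432  34:335  35:1960  36:2018  37:1153  38:1033  39:825
  40:1430  41:1789  42:894  43:722  44:148  45:1360
Giant step factor: 1519^(-46) ≡ 1538 (mod 2069).
Scan 1127·1538^i mod 2069 for i = 0, 1, …:
  i=0: 1127   i=1: 1573   i=2: 613   i=3: 1399
  i=4: 1971   i=5: 313   i=6: 1386   i=7: 598
  i=8: 1088   i=9: 1592     …   i=41: 40
  i=42: 1519
Match at i=42, j=1: e = 42·46 + 1 = 1933.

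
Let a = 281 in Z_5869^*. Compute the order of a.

2934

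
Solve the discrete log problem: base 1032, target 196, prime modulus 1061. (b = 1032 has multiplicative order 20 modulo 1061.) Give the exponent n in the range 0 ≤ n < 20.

6

Successive powers of 1032 modulo 1061:
  1032^0=1  1032^1=1032  1032^2=841  1032^3=14  1032^4=655  1032^5=103
  1032^6=196
So 1032^6 ≡ 196 (mod 1061), giving n = 6.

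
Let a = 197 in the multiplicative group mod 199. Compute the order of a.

The order of 197 must divide p − 1 = 198 = 2 · 3^2 · 11.
Divisors: 1, 2, 3, 6, 9, 11, 18, 22, 33, 66, 99, 198.
Check each in increasing order: 197^1 ≡ 197;  197^2 ≡ 4;  197^3 ≡ 191;  197^6 ≡ 64;  197^9 ≡ 85;  197^11 ≡ 141;  197^18 ≡ 61;  197^22 ≡ 180;  197^33 ≡ 107;  197^66 ≡ 106;  197^99 ≡ 198;  197^198 ≡ 1.
Smallest exponent giving 1 is 198.

198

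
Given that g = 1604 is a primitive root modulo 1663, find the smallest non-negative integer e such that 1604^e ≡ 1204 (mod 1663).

1017

Baby-step giant-step with m = ceil(sqrt(1662)) = 41.
Baby table (1604^j mod 1663 for j=0..40):
  0:1  1:1604  2:155  3:833  4:743  5:1064  6:418  7:283
  8:1596  9:627  10:1256  11:731  12:109  13:221  14:265  15:995
  16:1163  17:1229  18:661  19:913  20:1012  21:160  22:538  23:1518
  24:240  25:807  26:614  27:360  28:379  29:921  30:540  31:1400
  32:550  33:810  34:437  35:825  36:1215  37:1487  38:406  39:991
  40:1399
Giant step factor: 1604^(-41) ≡ 71 (mod 1663).
Scan 1204·71^i mod 1663 for i = 0, 1, …:
  i=0: 1204   i=1: 671   i=2: 1077   i=3: 1632
  i=4: 1125   i=5: 51   i=6: 295   i=7: 989
  i=8: 373   i=9: 1538     …   i=23: 1042
  i=24: 810
Match at i=24, j=33: e = 24·41 + 33 = 1017.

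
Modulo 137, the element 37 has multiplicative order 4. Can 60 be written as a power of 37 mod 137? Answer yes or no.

no

60 ∈ ⟨37⟩ iff 60^4 ≡ 1 (mod 137), since |⟨37⟩| = 4.
60^4 mod 137 = 74.
Since 74 ≠ 1, 60 does not lie in the subgroup.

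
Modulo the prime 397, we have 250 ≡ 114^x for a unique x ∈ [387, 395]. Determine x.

Compute 114^387 mod 397 = 62, then multiply by 114 repeatedly:
  114^387=62  114^388=319  114^389=239  114^390=250
Found 250 at exponent 390.

390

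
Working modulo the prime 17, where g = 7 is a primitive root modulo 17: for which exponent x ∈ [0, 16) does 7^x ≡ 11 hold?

5

Successive powers of 7 modulo 17:
  7^0=1  7^1=7  7^2=15  7^3=3  7^4=4  7^5=11
So 7^5 ≡ 11 (mod 17), giving x = 5.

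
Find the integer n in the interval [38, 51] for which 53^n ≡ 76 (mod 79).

Compute 53^38 mod 79 = 76, then multiply by 53 repeatedly:
  53^38=76
Found 76 at exponent 38.

38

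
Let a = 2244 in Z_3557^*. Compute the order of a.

The order of 2244 must divide p − 1 = 3556 = 2^2 · 7 · 127.
Divisors: 1, 2, 4, 7, 14, 28, 127, 254, 508, 889, 1778, 3556.
Check each in increasing order: 2244^1 ≡ 2244;  2244^2 ≡ 2381;  2244^4 ≡ 2860;  2244^7 ≡ 1483;  2244^14 ≡ 1063;  2244^28 ≡ 2400;  2244^127 ≡ 2506;  2244^254 ≡ 1931;  2244^508 ≡ 1025;  2244^889 ≡ 943;  2244^1778 ≡ 3556;  2244^3556 ≡ 1.
Smallest exponent giving 1 is 3556.

3556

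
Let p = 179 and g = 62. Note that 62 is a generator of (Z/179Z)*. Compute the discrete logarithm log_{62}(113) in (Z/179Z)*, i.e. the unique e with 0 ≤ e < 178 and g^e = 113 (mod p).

Baby-step giant-step with m = ceil(sqrt(178)) = 14.
Baby table (62^j mod 179 for j=0..13):
  0:1  1:62  2:85  3:79  4:65  5:92  6:155  7:123
  8:108  9:73  10:51  11:119  12:39  13:91
Giant step factor: 62^(-14) ≡ 77 (mod 179).
Scan 113·77^i mod 179 for i = 0, 1, …:
  i=0: 113   i=1: 109   i=2: 159   i=3: 71
  i=4: 97   i=5: 130   i=6: 165   i=7: 175
  i=8: 50   i=9: 91
Match at i=9, j=13: e = 9·14 + 13 = 139.

139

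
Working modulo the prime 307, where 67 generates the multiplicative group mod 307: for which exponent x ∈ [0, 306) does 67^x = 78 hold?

37

Baby-step giant-step with m = ceil(sqrt(306)) = 18.
Baby table (67^j mod 307 for j=0..17):
  0:1  1:67  2:191  3:210  4:255  5:200  6:199  7:132
  8:248  9:38  10:90  11:197  12:305  13:173  14:232  15:194
  16:104  17:214
Giant step factor: 67^(-18) ≡ 280 (mod 307).
Scan 78·280^i mod 307 for i = 0, 1, …:
  i=0: 78   i=1: 43   i=2: 67
Match at i=2, j=1: x = 2·18 + 1 = 37.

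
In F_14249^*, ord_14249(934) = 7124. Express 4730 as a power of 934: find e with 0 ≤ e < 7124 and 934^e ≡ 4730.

Baby-step giant-step with m = ceil(sqrt(7124)) = 85.
Baby table (934^j mod 14249 for j=0..84):
  0:1  1:934  2:3167  3:8435  4:12842  5:11019  6:3968  7:1372
  8:13287  9:13428  10:2632  11:7460  12:14128  13:978  14:1516  15:5293
  16:13508  17:6107  18:4338  19:4976  20:2410  21:13847  22:9255  23:9276
  24:392  25:9903  26:1801  27:752  28:4167  29:2001  30:2315  31:10611
  32:7619  33:5895  34:5816  35:3275  36:9564  37:12902  38:10063  39:8751
  40:8757  41:112  42:4865  43:12728  44:4286  45:13404  46:8714  47:2697
  48:11174  49:6248  50:7791  51:9804  52:9078  53:697  54:9793  55:13053
  56:8607  57:2502  58:32  59:1390  60:1601  61:13438  62:11972  63:10632
  64:12984  65:1157  66:11963  67:2226  68:12979  69:10736  70:10377  71:2798
  72:5765  73:12637  74:4786  75:10187  76:10575  77:2493  78:5875  79:1385
  80:11180  81:11852  82:12544  83:3418  84:636
Giant step factor: 934^(-85) ≡ 8095 (mod 14249).
Scan 4730·8095^i mod 14249 for i = 0, 1, …:
  i=0: 4730   i=1: 2287   i=2: 3814   i=3: 10996
  i=4: 13366   i=5: 5113   i=6: 10639   i=7: 1749
  i=8: 8898   i=9: 615   i=10: 5524   i=11: 3418
Match at i=11, j=83: e = 11·85 + 83 = 1018.

1018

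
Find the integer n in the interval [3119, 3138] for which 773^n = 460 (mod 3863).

3119

Compute 773^3119 mod 3863 = 460, then multiply by 773 repeatedly:
  773^3119=460
Found 460 at exponent 3119.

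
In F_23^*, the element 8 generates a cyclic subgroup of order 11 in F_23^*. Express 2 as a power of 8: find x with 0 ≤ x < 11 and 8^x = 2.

4

Successive powers of 8 modulo 23:
  8^0=1  8^1=8  8^2=18  8^3=6  8^4=2
So 8^4 ≡ 2 (mod 23), giving x = 4.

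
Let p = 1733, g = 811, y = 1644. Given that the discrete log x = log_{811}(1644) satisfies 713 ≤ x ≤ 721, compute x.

Compute 811^713 mod 1733 = 110, then multiply by 811 repeatedly:
  811^713=110  811^714=827  811^715=26  811^716=290  811^717=1235
  811^718=1644
Found 1644 at exponent 718.

718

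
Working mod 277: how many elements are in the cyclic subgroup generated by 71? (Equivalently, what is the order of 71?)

69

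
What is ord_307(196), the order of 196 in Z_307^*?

The order of 196 must divide p − 1 = 306 = 2 · 3^2 · 17.
Divisors: 1, 2, 3, 6, 9, 17, 18, 34, 51, 102, 153, 306.
Check each in increasing order: 196^1 ≡ 196;  196^2 ≡ 41;  196^3 ≡ 54;  196^6 ≡ 153;  196^9 ≡ 280;  196^17 ≡ 93;  196^18 ≡ 115;  196^34 ≡ 53;  196^51 ≡ 17;  196^102 ≡ 289;  196^153 ≡ 1.
Smallest exponent giving 1 is 153.

153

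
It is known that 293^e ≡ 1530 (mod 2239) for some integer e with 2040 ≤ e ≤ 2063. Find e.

Compute 293^2040 mod 2239 = 1805, then multiply by 293 repeatedly:
  293^2040=1805  293^2041=461  293^2042=733  293^2043=2064  293^2044=222
  293^2045=115  293^2046=110  293^2047=884  293^2048=1527  293^2049=1850
  293^2050=212  293^2051=1663  293^2052=1396  293^2053=1530
Found 1530 at exponent 2053.

2053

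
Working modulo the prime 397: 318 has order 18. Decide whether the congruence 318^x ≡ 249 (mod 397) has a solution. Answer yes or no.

no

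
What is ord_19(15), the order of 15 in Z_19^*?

The order of 15 must divide p − 1 = 18 = 2 · 3^2.
Divisors: 1, 2, 3, 6, 9, 18.
Check each in increasing order: 15^1 ≡ 15;  15^2 ≡ 16;  15^3 ≡ 12;  15^6 ≡ 11;  15^9 ≡ 18;  15^18 ≡ 1.
Smallest exponent giving 1 is 18.

18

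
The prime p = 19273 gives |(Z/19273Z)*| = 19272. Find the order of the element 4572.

19272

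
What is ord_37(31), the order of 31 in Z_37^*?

4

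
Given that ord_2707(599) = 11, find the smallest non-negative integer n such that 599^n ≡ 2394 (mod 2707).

4

Successive powers of 599 modulo 2707:
  599^0=1  599^1=599  599^2=1477  599^3=2241  599^4=2394
So 599^4 ≡ 2394 (mod 2707), giving n = 4.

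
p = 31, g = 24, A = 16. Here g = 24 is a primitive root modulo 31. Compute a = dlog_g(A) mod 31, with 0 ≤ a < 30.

Successive powers of 24 modulo 31:
  24^0=1  24^1=24  24^2=18  24^3=29  24^4=14  24^5=26
  24^6=4  24^7=3  24^8=10  24^9=23  24^10=25  24^11=11
  24^12=16
So 24^12 ≡ 16 (mod 31), giving a = 12.

12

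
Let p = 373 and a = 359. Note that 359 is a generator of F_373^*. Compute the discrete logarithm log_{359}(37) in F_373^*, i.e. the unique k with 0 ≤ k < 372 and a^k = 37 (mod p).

134

Baby-step giant-step with m = ceil(sqrt(372)) = 20.
Baby table (359^j mod 373 for j=0..19):
  0:1  1:359  2:196  3:240  4:370  5:42  6:158  7:26
  8:9  9:247  10:272  11:295  12:346  13:5  14:303  15:234
  16:81  17:358  18:210  19:44
Giant step factor: 359^(-20) ≡ 66 (mod 373).
Scan 37·66^i mod 373 for i = 0, 1, …:
  i=0: 37   i=1: 204   i=2: 36   i=3: 138
  i=4: 156   i=5: 225   i=6: 303
Match at i=6, j=14: k = 6·20 + 14 = 134.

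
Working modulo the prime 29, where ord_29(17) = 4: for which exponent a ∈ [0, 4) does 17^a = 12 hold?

3

Successive powers of 17 modulo 29:
  17^0=1  17^1=17  17^2=28  17^3=12
So 17^3 ≡ 12 (mod 29), giving a = 3.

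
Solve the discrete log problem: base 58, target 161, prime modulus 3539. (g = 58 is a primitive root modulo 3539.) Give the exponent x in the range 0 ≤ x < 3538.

Baby-step giant-step with m = ceil(sqrt(3538)) = 60.
Baby table (58^j mod 3539 for j=0..59):
  0:1  1:58  2:3364  3:467  4:2313  5:3211  6:2210  7:776
  8:2540  9:2221  10:1414  11:615  12:280  13:2084  14:546  15:3356
  16:3  17:174  18:3014  19:1401  20:3400  21:2555  22:3091  23:2328
  24:542  25:3124  26:703  27:1845  28:840  29:2713  30:1638  31:2990
  32:9  33:522  34:1964  35:664  36:3122  37:587  38:2195  39:3445
  40:1626  41:2294  42:2109  43:1996  44:2520  45:1061  46:1375  47:1892
  48:27  49:1566  50:2353  51:1992  52:2288  53:1761  54:3046  55:3257
  56:1339  57:3343  58:2788  59:2449
Giant step factor: 58^(-60) ≡ 815 (mod 3539).
Scan 161·815^i mod 3539 for i = 0, 1, …:
  i=0: 161   i=1: 272   i=2: 2262   i=3: 3250
  i=4: 1578   i=5: 1413   i=6: 1420   i=7: 47
  i=8: 2915   i=9: 1056     …   i=15: 807
  i=16: 2990
Match at i=16, j=31: x = 16·60 + 31 = 991.

991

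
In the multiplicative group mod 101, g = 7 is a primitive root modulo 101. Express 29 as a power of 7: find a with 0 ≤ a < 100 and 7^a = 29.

Baby-step giant-step with m = ceil(sqrt(100)) = 10.
Baby table (7^j mod 101 for j=0..9):
  0:1  1:7  2:49  3:40  4:78  5:41  6:85  7:90
  8:24  9:67
Giant step factor: 7^(-10) ≡ 14 (mod 101).
Scan 29·14^i mod 101 for i = 0, 1, …:
  i=0: 29   i=1: 2   i=2: 28   i=3: 89
  i=4: 34   i=5: 72   i=6: 99   i=7: 73
  i=8: 12   i=9: 67
Match at i=9, j=9: a = 9·10 + 9 = 99.

99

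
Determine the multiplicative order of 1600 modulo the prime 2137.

The order of 1600 must divide p − 1 = 2136 = 2^3 · 3 · 89.
Divisors: 1, 2, 3, 4, 6, 8, 12, 24, 89, 178, 267, 356, 534, 712, 1068, 2136.
Check each in increasing order: 1600^1 ≡ 1600;  1600^2 ≡ 2011;  1600^3 ≡ 1415;  1600^4 ≡ 917;  1600^6 ≡ 1993;  1600^8 ≡ 1048;  1600^12 ≡ 1503;  1600^24 ≡ 200;  1600^89 ≡ 1841;  1600^178 ≡ 2136;  1600^267 ≡ 296;  1600^356 ≡ 1.
Smallest exponent giving 1 is 356.

356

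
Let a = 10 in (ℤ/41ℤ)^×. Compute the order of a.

5

The order of 10 must divide p − 1 = 40 = 2^3 · 5.
Divisors: 1, 2, 4, 5, 8, 10, 20, 40.
Check each in increasing order: 10^1 ≡ 10;  10^2 ≡ 18;  10^4 ≡ 37;  10^5 ≡ 1.
Smallest exponent giving 1 is 5.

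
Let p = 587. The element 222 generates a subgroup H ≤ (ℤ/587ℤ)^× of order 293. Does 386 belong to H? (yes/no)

386 ∈ ⟨222⟩ iff 386^293 ≡ 1 (mod 587), since |⟨222⟩| = 293.
386^293 mod 587 = 586.
Since 586 ≠ 1, 386 does not lie in the subgroup.

no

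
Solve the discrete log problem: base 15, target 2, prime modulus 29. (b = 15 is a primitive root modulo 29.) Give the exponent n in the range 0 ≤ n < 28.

27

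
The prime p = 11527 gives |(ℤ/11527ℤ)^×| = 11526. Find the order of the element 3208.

5763

The order of 3208 must divide p − 1 = 11526 = 2 · 3 · 17 · 113.
Divisors: 1, 2, 3, 6, 17, 34, 51, 102, 113, 226, 339, 678, 1921, 3842, 5763, 11526.
Check each in increasing order: 3208^1 ≡ 3208;  3208^2 ≡ 9180;  3208^3 ≡ 9482;  3208^6 ≡ 9251;  3208^17 ≡ 2562;  3208^34 ≡ 4981;  3208^51 ≡ 933;  3208^102 ≡ 5964;  3208^113 ≡ 1005;  3208^226 ≡ 7176;  3208^339 ≡ 7505;  3208^678 ≡ 4103;  3208^1921 ≡ 5517;  3208^3842 ≡ 6009;  3208^5763 ≡ 1.
Smallest exponent giving 1 is 5763.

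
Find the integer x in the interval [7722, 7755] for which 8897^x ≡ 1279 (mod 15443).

Compute 8897^7722 mod 15443 = 6546, then multiply by 8897 repeatedly:
  8897^7722=6546  8897^7723=4209  8897^7724=13641  8897^7725=12883  8897^7726=2105
  8897^7727=11269  8897^7728=4337  8897^7729=9675  8897^7730=14636  8897^7731=1116
  8897^7732=14646  8897^7733=12871  8897^7734=3442  8897^7735=5  8897^7736=13599
  8897^7737=9841  8897^7738=9010  8897^7739=12800  8897^7740=4918  8897^7741=5427
  8897^7742=9201  8897^7743=13397  8897^7744=4035  8897^7745=9863  8897^7746=3985
  8897^7747=12860  8897^7748=13676  8897^7749=15418  8897^7750=9220  8897^7751=12567
  8897^7752=1279
Found 1279 at exponent 7752.

7752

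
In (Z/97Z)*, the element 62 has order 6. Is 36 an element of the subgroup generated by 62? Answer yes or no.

⟨62⟩ has order 6; its elements mod 97 are {1, 35, 36, 61, 62, 96}.
36 is in this set.

yes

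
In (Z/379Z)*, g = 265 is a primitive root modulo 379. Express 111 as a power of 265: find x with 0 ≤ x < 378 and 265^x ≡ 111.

203

Baby-step giant-step with m = ceil(sqrt(378)) = 20.
Baby table (265^j mod 379 for j=0..19):
  0:1  1:265  2:110  3:346  4:351  5:160  6:331  7:166
  8:26  9:68  10:207  11:279  12:30  13:370  14:268  15:147
  16:297  17:252  18:76  19:53
Giant step factor: 265^(-20) ≡ 224 (mod 379).
Scan 111·224^i mod 379 for i = 0, 1, …:
  i=0: 111   i=1: 229   i=2: 131   i=3: 161
  i=4: 59   i=5: 330   i=6: 15   i=7: 328
  i=8: 325   i=9: 32   i=10: 346
Match at i=10, j=3: x = 10·20 + 3 = 203.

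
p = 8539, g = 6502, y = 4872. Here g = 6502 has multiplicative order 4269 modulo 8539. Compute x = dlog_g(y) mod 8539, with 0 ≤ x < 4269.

Baby-step giant-step with m = ceil(sqrt(4269)) = 66.
Baby table (6502^j mod 8539 for j=0..65):
  0:1  1:6502  2:7954  3:4724  4:665  5:3096  6:3769  7:7647
  8:6736  9:941  10:4458  11:4550  12:5004  13:2418  14:1537  15:2944
  16:5989  17:2638  18:5964  19:2329  20:3511  21:3775  22:3964  23:3226
  24:3668  25:8448  26:6048  27:2001  28:5605  29:7797  30:51  31:7120
  32:4321  33:1832  34:8298  35:4194  36:4361  37:5742  38:1976  39:5296
  40:5344  41:1497  42:7573  43:3772  44:1536  45:4981  46:6574  47:6453
  48:5299  49:7772  50:8281  51:4667  52:5767  53:2285  54:7749  55:3898
  56:1044  57:8122  58:4068  59:4853  60:2601  61:4482  62:6896  63:8042
  64:4787  65:419
Giant step factor: 6502^(-66) ≡ 7313 (mod 8539).
Scan 4872·7313^i mod 8539 for i = 0, 1, …:
  i=0: 4872   i=1: 4228   i=2: 8184   i=3: 8280
  i=4: 1591   i=5: 4865   i=6: 4271   i=7: 6700
  i=8: 318   i=9: 2926     …   i=59: 5540
  i=60: 5004
Match at i=60, j=12: x = 60·66 + 12 = 3972.

3972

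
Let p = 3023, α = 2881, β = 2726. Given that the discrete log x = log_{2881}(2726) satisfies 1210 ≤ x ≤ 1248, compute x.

Compute 2881^1210 mod 3023 = 29, then multiply by 2881 repeatedly:
  2881^1210=29  2881^1211=1928  2881^1212=1317  2881^1213=412  2881^1214=1956
  2881^1215=364  2881^1216=2726
Found 2726 at exponent 1216.

1216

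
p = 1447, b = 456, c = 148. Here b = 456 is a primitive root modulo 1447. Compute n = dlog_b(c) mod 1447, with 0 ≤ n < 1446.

Baby-step giant-step with m = ceil(sqrt(1446)) = 39.
Baby table (456^j mod 1447 for j=0..38):
  0:1  1:456  2:1015  3:1247  4:1408  5:1027  6:931  7:565
  8:74  9:463  10:1313  11:1117  12:8  13:754  14:885  15:1294
  16:1135  17:981  18:213  19:179  20:592  21:810  22:375  23:254
  24:64  25:244  26:1292  27:223  28:398  29:613  30:257  31:1432
  32:395  33:692  34:106  35:585  36:512  37:505  38:207
Giant step factor: 456^(-39) ≡ 760 (mod 1447).
Scan 148·760^i mod 1447 for i = 0, 1, …:
  i=0: 148   i=1: 1061   i=2: 381   i=3: 160
  i=4: 52   i=5: 451   i=6: 1268   i=7: 1425
  i=8: 644   i=9: 354     …   i=24: 290
  i=25: 456
Match at i=25, j=1: n = 25·39 + 1 = 976.

976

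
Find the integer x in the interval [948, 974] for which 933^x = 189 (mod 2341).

Compute 933^948 mod 2341 = 1429, then multiply by 933 repeatedly:
  933^948=1429  933^949=1228  933^950=975  933^951=1367  933^952=1907
  933^953=71  933^954=695  933^955=2319  933^956=543  933^957=963
  933^958=1876  933^959=1581  933^960=243  933^961=1983  933^962=749
  933^963=1199  933^964=2010  933^965=189
Found 189 at exponent 965.

965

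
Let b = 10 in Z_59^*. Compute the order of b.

The order of 10 must divide p − 1 = 58 = 2 · 29.
Divisors: 1, 2, 29, 58.
Check each in increasing order: 10^1 ≡ 10;  10^2 ≡ 41;  10^29 ≡ 58;  10^58 ≡ 1.
Smallest exponent giving 1 is 58.

58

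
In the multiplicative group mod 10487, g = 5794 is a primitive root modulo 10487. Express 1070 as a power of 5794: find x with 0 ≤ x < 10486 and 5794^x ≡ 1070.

6294

Baby-step giant-step with m = ceil(sqrt(10486)) = 103.
Baby table (5794^j mod 10487 for j=0..102):
  0:1  1:5794  2:1549  3:8521  4:8365  5:6383  6:5940  7:8513
  8:3961  9:4478  10:694  11:4515  12:5332  13:9393  14:5999  15:4288
  16:969  17:3841  18:1340  19:3580  20:9721  21:8284  22:8984  23:6315
  24:10454  25:8051  26:1318  27:1956  28:7104  29:9588  30:3233  31:2220
  32:5618  33:9531  34:8559  35:8310  36:2323  37:4641  38:1286  39:5314
  40:9971  41:9578  42:8215  43:7704  44:4304  45:9777  46:7651  47:1345
  48:1089  49:6979  50:8941  51:8861  52:6769  53:8693  54:8668  55:149
  56:3372  57:87  58:702  59:8919  60:7237  61:4152  62:9997  63:2917
  64:6541  65:9023  66:1567  67:7943  68:4786  69:2456  70:9692  71:8050
  72:6011  73:407  74:9070  75:1223  76:7337  77:6767  78:7592  79:5570
  80:4081  81:7616  82:8295  83:9796  84:2380  85:9802  86:5683  87:8609
  88:4374  89:6364  90:724  91:56  92:9854  93:2848  94:5261  95:7012
  96:890  97:7543  98:4813  99:1589  100:9567  101:7403  102:1152
Giant step factor: 5794^(-103) ≡ 383 (mod 10487).
Scan 1070·383^i mod 10487 for i = 0, 1, …:
  i=0: 1070   i=1: 817   i=2: 8788   i=3: 9964
  i=4: 9431   i=5: 4545   i=6: 10380   i=7: 967
  i=8: 3316   i=9: 1101     …   i=60: 7569
  i=61: 4515
Match at i=61, j=11: x = 61·103 + 11 = 6294.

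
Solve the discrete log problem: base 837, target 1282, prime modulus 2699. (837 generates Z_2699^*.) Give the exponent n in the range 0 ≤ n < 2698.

Baby-step giant-step with m = ceil(sqrt(2698)) = 52.
Baby table (837^j mod 2699 for j=0..51):
  0:1  1:837  2:1528  3:2309  4:149  5:559  6:956  7:1268
  8:609  9:2321  10:2096  11:2  12:1674  13:357  14:1919  15:298
  16:1118  17:1912  18:2536  19:1218  20:1943  21:1493  22:4  23:649
  24:714  25:1139  26:596  27:2236  28:1125  29:2373  30:2436  31:1187
  32:287  33:8  34:1298  35:1428  36:2278  37:1192  38:1773  39:2250
  40:2047  41:2173  42:2374  43:574  44:16  45:2596  46:157  47:1857
  48:2384  49:847  50:1801  51:1395
Giant step factor: 837^(-52) ≡ 1506 (mod 2699).
Scan 1282·1506^i mod 2699 for i = 0, 1, …:
  i=0: 1282   i=1: 907   i=2: 248   i=3: 1026
  i=4: 1328   i=5: 9   i=6: 59   i=7: 2486
  i=8: 403   i=9: 2342     …   i=34: 91
  i=35: 2096
Match at i=35, j=10: n = 35·52 + 10 = 1830.

1830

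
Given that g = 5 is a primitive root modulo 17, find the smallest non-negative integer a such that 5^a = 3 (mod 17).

13

Successive powers of 5 modulo 17:
  5^0=1  5^1=5  5^2=8  5^3=6  5^4=13  5^5=14
  5^6=2  5^7=10  5^8=16  5^9=12  5^10=9  5^11=11
  5^12=4  5^13=3
So 5^13 ≡ 3 (mod 17), giving a = 13.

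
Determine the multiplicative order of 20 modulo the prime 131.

65

The order of 20 must divide p − 1 = 130 = 2 · 5 · 13.
Divisors: 1, 2, 5, 10, 13, 26, 65, 130.
Check each in increasing order: 20^1 ≡ 20;  20^2 ≡ 7;  20^5 ≡ 63;  20^10 ≡ 39;  20^13 ≡ 89;  20^26 ≡ 61;  20^65 ≡ 1.
Smallest exponent giving 1 is 65.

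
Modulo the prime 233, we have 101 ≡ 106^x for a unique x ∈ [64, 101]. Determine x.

Compute 106^64 mod 233 = 148, then multiply by 106 repeatedly:
  106^64=148  106^65=77  106^66=7  106^67=43  106^68=131
  106^69=139  106^70=55  106^71=5  106^72=64  106^73=27
  106^74=66  106^75=6  106^76=170  106^77=79  106^78=219
  106^79=147  106^80=204  106^81=188  106^82=123  106^83=223
  106^84=105  106^85=179  106^86=101
Found 101 at exponent 86.

86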